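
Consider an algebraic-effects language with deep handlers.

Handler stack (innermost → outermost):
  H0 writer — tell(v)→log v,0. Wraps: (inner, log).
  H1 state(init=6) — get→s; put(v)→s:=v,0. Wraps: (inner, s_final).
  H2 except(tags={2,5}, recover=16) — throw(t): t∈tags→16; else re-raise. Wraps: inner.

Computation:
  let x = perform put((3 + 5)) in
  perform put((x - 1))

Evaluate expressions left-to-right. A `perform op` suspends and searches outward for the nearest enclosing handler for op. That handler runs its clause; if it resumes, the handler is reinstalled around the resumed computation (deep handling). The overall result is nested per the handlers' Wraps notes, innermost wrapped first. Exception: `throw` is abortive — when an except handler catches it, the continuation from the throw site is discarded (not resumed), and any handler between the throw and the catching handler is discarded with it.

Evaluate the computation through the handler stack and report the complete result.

Answer: ((0, ()), -1)

Working:
put(8) @ H1 ⇒ s:=8
put(-1) @ H1 ⇒ s:=-1
H0 returns (0, ())
H1 returns ((0, ()), -1)
H2 returns ((0, ()), -1)
= ((0, ()), -1)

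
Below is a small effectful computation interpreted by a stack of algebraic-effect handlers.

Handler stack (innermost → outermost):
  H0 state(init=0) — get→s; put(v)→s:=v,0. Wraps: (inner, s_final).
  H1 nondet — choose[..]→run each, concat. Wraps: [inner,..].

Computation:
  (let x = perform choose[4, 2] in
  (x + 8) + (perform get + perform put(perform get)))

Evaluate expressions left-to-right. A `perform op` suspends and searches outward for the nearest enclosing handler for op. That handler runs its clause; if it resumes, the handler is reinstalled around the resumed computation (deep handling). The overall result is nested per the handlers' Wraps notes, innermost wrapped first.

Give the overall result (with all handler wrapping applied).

Answer: [(12, 0), (10, 0)]

Working:
choose[4, 2] @ H1
  branch[0] choose=4:
    get @ H0 ⇒ 0
    get @ H0 ⇒ 0
    put(0) @ H0 ⇒ s:=0
    H0 returns (12, 0)
    H1 returns [(12, 0)]
  branch[1] choose=2:
    get @ H0 ⇒ 0
    get @ H0 ⇒ 0
    put(0) @ H0 ⇒ s:=0
    H0 returns (10, 0)
    H1 returns [(10, 0)]
= [(12, 0), (10, 0)]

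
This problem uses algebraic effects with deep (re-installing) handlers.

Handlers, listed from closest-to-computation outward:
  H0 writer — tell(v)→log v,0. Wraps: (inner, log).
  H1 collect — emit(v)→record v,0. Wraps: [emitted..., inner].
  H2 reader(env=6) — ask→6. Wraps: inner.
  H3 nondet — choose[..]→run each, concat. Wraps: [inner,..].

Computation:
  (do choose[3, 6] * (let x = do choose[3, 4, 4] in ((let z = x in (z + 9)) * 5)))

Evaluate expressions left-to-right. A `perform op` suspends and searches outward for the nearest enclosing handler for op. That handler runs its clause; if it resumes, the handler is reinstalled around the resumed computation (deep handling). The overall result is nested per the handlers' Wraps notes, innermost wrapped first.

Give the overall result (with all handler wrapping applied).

Step-by-step:
choose[3, 6] @ H3
  branch[0] choose=3:
    choose[3, 4, 4] @ H3
      branch[0] choose=3:
        H0 returns (180, ())
        H1 returns [(180, ())]
        H2 returns [(180, ())]
        H3 returns [[(180, ())]]
      branch[1] choose=4:
        H0 returns (195, ())
        H1 returns [(195, ())]
        H2 returns [(195, ())]
        H3 returns [[(195, ())]]
      branch[2] choose=4:
        H0 returns (195, ())
        H1 returns [(195, ())]
        H2 returns [(195, ())]
        H3 returns [[(195, ())]]
  branch[1] choose=6:
    choose[3, 4, 4] @ H3
      branch[0] choose=3:
        H0 returns (360, ())
        H1 returns [(360, ())]
        H2 returns [(360, ())]
        H3 returns [[(360, ())]]
      branch[1] choose=4:
        H0 returns (390, ())
        H1 returns [(390, ())]
        H2 returns [(390, ())]
        H3 returns [[(390, ())]]
      branch[2] choose=4:
        H0 returns (390, ())
        H1 returns [(390, ())]
        H2 returns [(390, ())]
        H3 returns [[(390, ())]]
= [[(180, ())], [(195, ())], [(195, ())], [(360, ())], [(390, ())], [(390, ())]]

Answer: [[(180, ())], [(195, ())], [(195, ())], [(360, ())], [(390, ())], [(390, ())]]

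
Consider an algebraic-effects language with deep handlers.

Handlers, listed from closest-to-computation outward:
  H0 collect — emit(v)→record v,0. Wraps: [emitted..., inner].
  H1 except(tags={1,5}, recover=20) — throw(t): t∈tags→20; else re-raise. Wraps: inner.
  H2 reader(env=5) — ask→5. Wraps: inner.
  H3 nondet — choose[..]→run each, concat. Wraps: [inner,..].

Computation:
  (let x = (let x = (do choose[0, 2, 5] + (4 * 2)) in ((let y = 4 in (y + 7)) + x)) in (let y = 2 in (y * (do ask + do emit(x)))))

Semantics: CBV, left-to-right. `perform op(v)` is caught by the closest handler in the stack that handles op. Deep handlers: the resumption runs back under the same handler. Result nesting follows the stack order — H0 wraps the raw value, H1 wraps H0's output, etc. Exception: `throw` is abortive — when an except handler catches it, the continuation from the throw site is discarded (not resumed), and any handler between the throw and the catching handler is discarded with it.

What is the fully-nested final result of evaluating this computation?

Working:
choose[0, 2, 5] @ H3
  branch[0] choose=0:
    ask @ H2 ⇒ 5
    emit(19) @ H0 ⇒ out+=19
    H0 returns [19, 10]
    H1 returns [19, 10]
    H2 returns [19, 10]
    H3 returns [[19, 10]]
  branch[1] choose=2:
    ask @ H2 ⇒ 5
    emit(21) @ H0 ⇒ out+=21
    H0 returns [21, 10]
    H1 returns [21, 10]
    H2 returns [21, 10]
    H3 returns [[21, 10]]
  branch[2] choose=5:
    ask @ H2 ⇒ 5
    emit(24) @ H0 ⇒ out+=24
    H0 returns [24, 10]
    H1 returns [24, 10]
    H2 returns [24, 10]
    H3 returns [[24, 10]]
= [[19, 10], [21, 10], [24, 10]]

Answer: [[19, 10], [21, 10], [24, 10]]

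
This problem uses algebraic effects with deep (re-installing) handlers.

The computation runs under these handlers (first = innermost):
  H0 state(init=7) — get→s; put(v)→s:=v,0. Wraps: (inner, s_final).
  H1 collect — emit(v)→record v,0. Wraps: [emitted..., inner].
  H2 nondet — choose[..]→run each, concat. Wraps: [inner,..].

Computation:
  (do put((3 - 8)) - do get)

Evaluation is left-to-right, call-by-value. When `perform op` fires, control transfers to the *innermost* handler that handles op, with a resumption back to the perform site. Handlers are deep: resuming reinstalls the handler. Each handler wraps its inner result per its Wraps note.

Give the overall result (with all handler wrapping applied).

Evaluation trace:
put(-5) @ H0 ⇒ s:=-5
get @ H0 ⇒ -5
H0 returns (5, -5)
H1 returns [(5, -5)]
H2 returns [[(5, -5)]]
= [[(5, -5)]]

Answer: [[(5, -5)]]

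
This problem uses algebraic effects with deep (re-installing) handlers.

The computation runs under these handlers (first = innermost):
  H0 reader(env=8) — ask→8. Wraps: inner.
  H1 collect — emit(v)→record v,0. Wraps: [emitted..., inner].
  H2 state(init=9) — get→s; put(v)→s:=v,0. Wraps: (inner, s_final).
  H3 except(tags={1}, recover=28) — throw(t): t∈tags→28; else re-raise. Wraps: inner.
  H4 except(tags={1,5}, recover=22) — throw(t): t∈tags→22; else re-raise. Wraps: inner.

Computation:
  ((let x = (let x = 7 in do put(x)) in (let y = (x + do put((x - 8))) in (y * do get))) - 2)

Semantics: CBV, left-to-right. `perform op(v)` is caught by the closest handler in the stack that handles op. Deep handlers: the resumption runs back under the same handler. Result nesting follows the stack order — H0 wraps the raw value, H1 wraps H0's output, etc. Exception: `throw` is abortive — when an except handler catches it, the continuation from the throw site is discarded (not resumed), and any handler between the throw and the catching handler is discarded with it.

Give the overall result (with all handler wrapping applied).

Answer: ([-2], -8)

Step-by-step:
put(7) @ H2 ⇒ s:=7
put(-8) @ H2 ⇒ s:=-8
get @ H2 ⇒ -8
H0 returns -2
H1 returns [-2]
H2 returns ([-2], -8)
H3 returns ([-2], -8)
H4 returns ([-2], -8)
= ([-2], -8)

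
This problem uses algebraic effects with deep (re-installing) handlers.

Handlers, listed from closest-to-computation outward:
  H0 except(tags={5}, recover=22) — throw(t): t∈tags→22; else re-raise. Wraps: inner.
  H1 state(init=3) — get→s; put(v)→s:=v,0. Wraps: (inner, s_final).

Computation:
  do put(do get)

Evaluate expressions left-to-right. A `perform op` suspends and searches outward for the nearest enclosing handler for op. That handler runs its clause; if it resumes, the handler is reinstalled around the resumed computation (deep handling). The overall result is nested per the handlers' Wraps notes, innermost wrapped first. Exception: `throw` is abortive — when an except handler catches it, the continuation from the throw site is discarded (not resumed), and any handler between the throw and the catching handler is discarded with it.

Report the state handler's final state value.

Answer: 3

Step-by-step:
get @ H1 ⇒ 3
put(3) @ H1 ⇒ s:=3
H0 returns 0
H1 returns (0, 3)
= (0, 3)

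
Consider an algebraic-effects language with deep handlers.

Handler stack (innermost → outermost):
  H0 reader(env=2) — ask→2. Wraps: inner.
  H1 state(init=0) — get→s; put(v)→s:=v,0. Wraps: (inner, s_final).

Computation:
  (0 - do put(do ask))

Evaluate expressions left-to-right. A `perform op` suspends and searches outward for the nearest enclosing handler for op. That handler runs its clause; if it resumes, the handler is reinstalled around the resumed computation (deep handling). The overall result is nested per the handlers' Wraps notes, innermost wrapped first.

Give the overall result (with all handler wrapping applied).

Answer: (0, 2)

Step-by-step:
ask @ H0 ⇒ 2
put(2) @ H1 ⇒ s:=2
H0 returns 0
H1 returns (0, 2)
= (0, 2)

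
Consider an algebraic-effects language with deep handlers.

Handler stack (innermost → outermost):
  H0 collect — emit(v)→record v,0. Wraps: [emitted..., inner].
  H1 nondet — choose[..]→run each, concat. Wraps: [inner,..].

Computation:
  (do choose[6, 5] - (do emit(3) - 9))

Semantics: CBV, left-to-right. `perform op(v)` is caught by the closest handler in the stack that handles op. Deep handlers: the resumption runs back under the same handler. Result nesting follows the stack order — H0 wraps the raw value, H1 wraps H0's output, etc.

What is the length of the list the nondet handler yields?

Answer: 2

Step-by-step:
choose[6, 5] @ H1
  branch[0] choose=6:
    emit(3) @ H0 ⇒ out+=3
    H0 returns [3, 15]
    H1 returns [[3, 15]]
  branch[1] choose=5:
    emit(3) @ H0 ⇒ out+=3
    H0 returns [3, 14]
    H1 returns [[3, 14]]
= [[3, 15], [3, 14]]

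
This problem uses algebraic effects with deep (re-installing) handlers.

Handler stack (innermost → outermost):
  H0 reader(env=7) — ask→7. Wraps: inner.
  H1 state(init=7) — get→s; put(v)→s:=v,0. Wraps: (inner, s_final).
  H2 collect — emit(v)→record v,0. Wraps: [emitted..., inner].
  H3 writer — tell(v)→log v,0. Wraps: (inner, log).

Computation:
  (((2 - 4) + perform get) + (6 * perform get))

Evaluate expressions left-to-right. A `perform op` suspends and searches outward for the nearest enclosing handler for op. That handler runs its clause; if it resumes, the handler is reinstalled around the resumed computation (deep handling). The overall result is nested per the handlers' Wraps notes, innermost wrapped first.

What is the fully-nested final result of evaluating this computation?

Evaluation trace:
get @ H1 ⇒ 7
get @ H1 ⇒ 7
H0 returns 47
H1 returns (47, 7)
H2 returns [(47, 7)]
H3 returns ([(47, 7)], ())
= ([(47, 7)], ())

Answer: ([(47, 7)], ())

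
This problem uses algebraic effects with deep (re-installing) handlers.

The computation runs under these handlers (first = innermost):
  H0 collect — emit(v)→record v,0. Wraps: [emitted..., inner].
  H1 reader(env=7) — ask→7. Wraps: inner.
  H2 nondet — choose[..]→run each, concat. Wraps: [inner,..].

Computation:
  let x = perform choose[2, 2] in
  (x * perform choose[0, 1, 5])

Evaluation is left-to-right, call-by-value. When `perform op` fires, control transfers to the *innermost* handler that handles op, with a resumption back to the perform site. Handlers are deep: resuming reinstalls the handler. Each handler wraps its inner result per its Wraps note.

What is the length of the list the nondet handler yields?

Answer: 6

Evaluation trace:
choose[2, 2] @ H2
  branch[0] choose=2:
    choose[0, 1, 5] @ H2
      branch[0] choose=0:
        H0 returns [0]
        H1 returns [0]
        H2 returns [[0]]
      branch[1] choose=1:
        H0 returns [2]
        H1 returns [2]
        H2 returns [[2]]
      branch[2] choose=5:
        H0 returns [10]
        H1 returns [10]
        H2 returns [[10]]
  branch[1] choose=2:
    choose[0, 1, 5] @ H2
      branch[0] choose=0:
        H0 returns [0]
        H1 returns [0]
        H2 returns [[0]]
      branch[1] choose=1:
        H0 returns [2]
        H1 returns [2]
        H2 returns [[2]]
      branch[2] choose=5:
        H0 returns [10]
        H1 returns [10]
        H2 returns [[10]]
= [[0], [2], [10], [0], [2], [10]]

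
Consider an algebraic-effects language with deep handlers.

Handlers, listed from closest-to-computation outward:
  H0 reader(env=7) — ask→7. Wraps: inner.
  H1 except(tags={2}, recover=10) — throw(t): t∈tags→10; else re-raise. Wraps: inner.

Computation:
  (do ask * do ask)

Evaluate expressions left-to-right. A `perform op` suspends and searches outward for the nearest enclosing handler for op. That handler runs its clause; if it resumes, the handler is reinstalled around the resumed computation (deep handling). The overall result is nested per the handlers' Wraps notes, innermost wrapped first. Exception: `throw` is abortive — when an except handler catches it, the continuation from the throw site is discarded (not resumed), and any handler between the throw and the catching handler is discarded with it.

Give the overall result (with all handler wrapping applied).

Evaluation trace:
ask @ H0 ⇒ 7
ask @ H0 ⇒ 7
H0 returns 49
H1 returns 49
= 49

Answer: 49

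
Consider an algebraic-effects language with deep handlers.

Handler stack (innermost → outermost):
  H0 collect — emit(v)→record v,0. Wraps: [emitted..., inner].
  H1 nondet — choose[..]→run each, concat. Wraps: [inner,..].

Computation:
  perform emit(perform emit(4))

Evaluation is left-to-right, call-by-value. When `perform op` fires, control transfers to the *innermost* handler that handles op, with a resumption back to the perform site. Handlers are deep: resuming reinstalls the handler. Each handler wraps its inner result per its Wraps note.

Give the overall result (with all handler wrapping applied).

Step-by-step:
emit(4) @ H0 ⇒ out+=4
emit(0) @ H0 ⇒ out+=0
H0 returns [4, 0, 0]
H1 returns [[4, 0, 0]]
= [[4, 0, 0]]

Answer: [[4, 0, 0]]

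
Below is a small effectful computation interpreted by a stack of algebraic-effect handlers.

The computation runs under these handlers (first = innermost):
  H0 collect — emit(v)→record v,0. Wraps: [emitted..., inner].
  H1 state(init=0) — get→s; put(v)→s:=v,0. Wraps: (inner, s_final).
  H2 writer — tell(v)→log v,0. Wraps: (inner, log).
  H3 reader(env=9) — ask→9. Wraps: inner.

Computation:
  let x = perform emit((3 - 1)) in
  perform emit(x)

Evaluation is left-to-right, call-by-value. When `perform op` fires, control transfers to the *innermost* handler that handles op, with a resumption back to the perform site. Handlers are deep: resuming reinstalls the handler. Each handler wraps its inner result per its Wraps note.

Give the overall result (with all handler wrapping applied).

Answer: (([2, 0, 0], 0), ())

Working:
emit(2) @ H0 ⇒ out+=2
emit(0) @ H0 ⇒ out+=0
H0 returns [2, 0, 0]
H1 returns ([2, 0, 0], 0)
H2 returns (([2, 0, 0], 0), ())
H3 returns (([2, 0, 0], 0), ())
= (([2, 0, 0], 0), ())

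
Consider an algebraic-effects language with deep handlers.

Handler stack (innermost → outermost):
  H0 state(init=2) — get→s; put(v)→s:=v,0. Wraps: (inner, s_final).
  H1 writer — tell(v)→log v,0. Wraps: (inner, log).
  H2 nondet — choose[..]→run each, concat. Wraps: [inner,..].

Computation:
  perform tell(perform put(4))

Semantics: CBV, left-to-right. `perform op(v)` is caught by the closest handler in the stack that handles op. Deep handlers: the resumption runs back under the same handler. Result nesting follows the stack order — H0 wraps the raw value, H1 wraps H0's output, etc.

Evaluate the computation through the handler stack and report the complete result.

Answer: [((0, 4), (0))]

Step-by-step:
put(4) @ H0 ⇒ s:=4
tell(0) @ H1 ⇒ log+=0
H0 returns (0, 4)
H1 returns ((0, 4), (0))
H2 returns [((0, 4), (0))]
= [((0, 4), (0))]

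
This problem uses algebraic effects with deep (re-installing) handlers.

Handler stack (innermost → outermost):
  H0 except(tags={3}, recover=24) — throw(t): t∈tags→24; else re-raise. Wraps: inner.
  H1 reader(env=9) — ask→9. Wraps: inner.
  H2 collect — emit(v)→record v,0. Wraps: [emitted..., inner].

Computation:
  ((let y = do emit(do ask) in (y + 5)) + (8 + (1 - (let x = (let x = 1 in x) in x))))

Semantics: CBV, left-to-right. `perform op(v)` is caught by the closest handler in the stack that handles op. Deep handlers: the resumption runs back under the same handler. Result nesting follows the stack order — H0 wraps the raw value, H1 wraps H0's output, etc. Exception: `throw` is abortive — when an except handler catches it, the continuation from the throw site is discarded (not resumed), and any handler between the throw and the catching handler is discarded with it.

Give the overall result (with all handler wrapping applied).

Step-by-step:
ask @ H1 ⇒ 9
emit(9) @ H2 ⇒ out+=9
H0 returns 13
H1 returns 13
H2 returns [9, 13]
= [9, 13]

Answer: [9, 13]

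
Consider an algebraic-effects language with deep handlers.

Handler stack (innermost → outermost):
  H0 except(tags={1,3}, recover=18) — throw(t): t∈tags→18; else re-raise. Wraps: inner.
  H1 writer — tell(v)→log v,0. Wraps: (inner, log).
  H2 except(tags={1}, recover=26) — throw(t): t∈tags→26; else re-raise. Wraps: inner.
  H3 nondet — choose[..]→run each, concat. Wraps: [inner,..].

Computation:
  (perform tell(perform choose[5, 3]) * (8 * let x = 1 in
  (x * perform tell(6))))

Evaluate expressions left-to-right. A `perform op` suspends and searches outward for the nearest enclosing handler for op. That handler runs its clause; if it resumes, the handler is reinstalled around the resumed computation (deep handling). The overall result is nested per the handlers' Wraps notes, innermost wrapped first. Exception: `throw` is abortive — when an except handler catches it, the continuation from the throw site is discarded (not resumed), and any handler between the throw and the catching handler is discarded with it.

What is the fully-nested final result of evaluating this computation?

Answer: [(0, (5, 6)), (0, (3, 6))]

Step-by-step:
choose[5, 3] @ H3
  branch[0] choose=5:
    tell(5) @ H1 ⇒ log+=5
    tell(6) @ H1 ⇒ log+=6
    H0 returns 0
    H1 returns (0, (5, 6))
    H2 returns (0, (5, 6))
    H3 returns [(0, (5, 6))]
  branch[1] choose=3:
    tell(3) @ H1 ⇒ log+=3
    tell(6) @ H1 ⇒ log+=6
    H0 returns 0
    H1 returns (0, (3, 6))
    H2 returns (0, (3, 6))
    H3 returns [(0, (3, 6))]
= [(0, (5, 6)), (0, (3, 6))]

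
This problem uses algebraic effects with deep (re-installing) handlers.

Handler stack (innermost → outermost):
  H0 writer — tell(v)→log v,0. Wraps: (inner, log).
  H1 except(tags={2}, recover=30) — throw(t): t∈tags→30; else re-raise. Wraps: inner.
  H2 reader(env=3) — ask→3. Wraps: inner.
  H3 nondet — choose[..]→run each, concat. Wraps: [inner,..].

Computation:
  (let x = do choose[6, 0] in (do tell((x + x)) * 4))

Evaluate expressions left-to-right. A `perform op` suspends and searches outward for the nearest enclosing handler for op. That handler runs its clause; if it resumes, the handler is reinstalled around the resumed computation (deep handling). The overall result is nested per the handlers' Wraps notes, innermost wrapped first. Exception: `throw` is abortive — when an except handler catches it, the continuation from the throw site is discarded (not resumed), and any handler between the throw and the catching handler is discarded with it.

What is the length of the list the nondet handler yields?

Answer: 2

Working:
choose[6, 0] @ H3
  branch[0] choose=6:
    tell(12) @ H0 ⇒ log+=12
    H0 returns (0, (12))
    H1 returns (0, (12))
    H2 returns (0, (12))
    H3 returns [(0, (12))]
  branch[1] choose=0:
    tell(0) @ H0 ⇒ log+=0
    H0 returns (0, (0))
    H1 returns (0, (0))
    H2 returns (0, (0))
    H3 returns [(0, (0))]
= [(0, (12)), (0, (0))]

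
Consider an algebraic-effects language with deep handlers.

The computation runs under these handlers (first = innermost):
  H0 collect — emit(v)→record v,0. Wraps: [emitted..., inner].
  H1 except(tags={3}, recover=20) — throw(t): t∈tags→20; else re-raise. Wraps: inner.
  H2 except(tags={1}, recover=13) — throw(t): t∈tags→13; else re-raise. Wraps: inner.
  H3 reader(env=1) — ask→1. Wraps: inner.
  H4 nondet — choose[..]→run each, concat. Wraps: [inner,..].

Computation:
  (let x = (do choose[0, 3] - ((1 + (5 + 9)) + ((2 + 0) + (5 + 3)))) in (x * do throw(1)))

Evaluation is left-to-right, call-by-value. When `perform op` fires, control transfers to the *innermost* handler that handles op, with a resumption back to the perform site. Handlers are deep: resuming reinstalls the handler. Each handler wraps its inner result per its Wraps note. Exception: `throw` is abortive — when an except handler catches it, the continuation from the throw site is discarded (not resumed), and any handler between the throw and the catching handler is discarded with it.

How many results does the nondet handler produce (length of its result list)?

Answer: 2

Working:
choose[0, 3] @ H4
  branch[0] choose=0:
    throw(1) @ H1 re-raised
    throw(1) @ H2 caught ⇒ 13
    H3 returns 13
    H4 returns [13]
  branch[1] choose=3:
    throw(1) @ H1 re-raised
    throw(1) @ H2 caught ⇒ 13
    H3 returns 13
    H4 returns [13]
= [13, 13]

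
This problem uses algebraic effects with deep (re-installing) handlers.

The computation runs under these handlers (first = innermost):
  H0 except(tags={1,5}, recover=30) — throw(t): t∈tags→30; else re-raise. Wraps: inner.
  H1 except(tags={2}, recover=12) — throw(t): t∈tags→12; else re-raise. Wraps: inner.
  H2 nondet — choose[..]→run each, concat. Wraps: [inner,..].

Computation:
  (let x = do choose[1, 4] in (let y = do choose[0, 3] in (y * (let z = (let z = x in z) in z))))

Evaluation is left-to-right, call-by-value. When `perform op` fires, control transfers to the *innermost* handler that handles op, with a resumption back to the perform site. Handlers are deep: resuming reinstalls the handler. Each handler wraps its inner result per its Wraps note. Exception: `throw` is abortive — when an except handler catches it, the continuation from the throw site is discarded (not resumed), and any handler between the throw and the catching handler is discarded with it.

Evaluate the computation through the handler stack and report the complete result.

Evaluation trace:
choose[1, 4] @ H2
  branch[0] choose=1:
    choose[0, 3] @ H2
      branch[0] choose=0:
        H0 returns 0
        H1 returns 0
        H2 returns [0]
      branch[1] choose=3:
        H0 returns 3
        H1 returns 3
        H2 returns [3]
  branch[1] choose=4:
    choose[0, 3] @ H2
      branch[0] choose=0:
        H0 returns 0
        H1 returns 0
        H2 returns [0]
      branch[1] choose=3:
        H0 returns 12
        H1 returns 12
        H2 returns [12]
= [0, 3, 0, 12]

Answer: [0, 3, 0, 12]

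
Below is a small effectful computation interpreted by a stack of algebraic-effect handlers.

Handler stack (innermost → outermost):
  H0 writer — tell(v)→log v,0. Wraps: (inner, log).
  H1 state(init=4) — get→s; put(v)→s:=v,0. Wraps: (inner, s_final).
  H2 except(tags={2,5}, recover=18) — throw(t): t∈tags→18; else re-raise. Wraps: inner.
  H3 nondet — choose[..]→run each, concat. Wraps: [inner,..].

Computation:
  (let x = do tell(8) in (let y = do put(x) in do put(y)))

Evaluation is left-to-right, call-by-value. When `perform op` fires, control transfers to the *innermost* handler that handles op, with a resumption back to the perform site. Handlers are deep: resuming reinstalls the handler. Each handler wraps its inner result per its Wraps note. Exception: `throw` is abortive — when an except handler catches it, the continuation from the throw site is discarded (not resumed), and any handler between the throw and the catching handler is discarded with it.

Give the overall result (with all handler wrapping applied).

Answer: [((0, (8)), 0)]

Step-by-step:
tell(8) @ H0 ⇒ log+=8
put(0) @ H1 ⇒ s:=0
put(0) @ H1 ⇒ s:=0
H0 returns (0, (8))
H1 returns ((0, (8)), 0)
H2 returns ((0, (8)), 0)
H3 returns [((0, (8)), 0)]
= [((0, (8)), 0)]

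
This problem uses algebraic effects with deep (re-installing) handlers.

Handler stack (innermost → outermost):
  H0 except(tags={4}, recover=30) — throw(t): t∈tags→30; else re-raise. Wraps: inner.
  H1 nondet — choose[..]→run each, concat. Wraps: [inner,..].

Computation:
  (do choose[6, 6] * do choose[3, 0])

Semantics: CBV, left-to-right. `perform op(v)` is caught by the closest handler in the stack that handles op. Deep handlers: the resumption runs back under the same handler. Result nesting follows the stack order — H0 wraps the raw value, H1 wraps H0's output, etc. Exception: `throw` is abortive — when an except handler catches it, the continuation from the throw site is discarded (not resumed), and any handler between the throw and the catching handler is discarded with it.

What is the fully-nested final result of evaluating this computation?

Evaluation trace:
choose[6, 6] @ H1
  branch[0] choose=6:
    choose[3, 0] @ H1
      branch[0] choose=3:
        H0 returns 18
        H1 returns [18]
      branch[1] choose=0:
        H0 returns 0
        H1 returns [0]
  branch[1] choose=6:
    choose[3, 0] @ H1
      branch[0] choose=3:
        H0 returns 18
        H1 returns [18]
      branch[1] choose=0:
        H0 returns 0
        H1 returns [0]
= [18, 0, 18, 0]

Answer: [18, 0, 18, 0]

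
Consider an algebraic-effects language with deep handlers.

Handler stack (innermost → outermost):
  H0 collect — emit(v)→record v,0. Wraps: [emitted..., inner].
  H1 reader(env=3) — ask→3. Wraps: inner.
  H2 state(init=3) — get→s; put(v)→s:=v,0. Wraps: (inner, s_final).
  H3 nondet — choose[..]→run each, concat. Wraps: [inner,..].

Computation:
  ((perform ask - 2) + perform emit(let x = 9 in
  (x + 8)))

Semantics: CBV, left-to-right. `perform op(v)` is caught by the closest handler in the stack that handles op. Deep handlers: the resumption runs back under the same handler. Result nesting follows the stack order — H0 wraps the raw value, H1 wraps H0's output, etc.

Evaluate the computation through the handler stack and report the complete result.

Evaluation trace:
ask @ H1 ⇒ 3
emit(17) @ H0 ⇒ out+=17
H0 returns [17, 1]
H1 returns [17, 1]
H2 returns ([17, 1], 3)
H3 returns [([17, 1], 3)]
= [([17, 1], 3)]

Answer: [([17, 1], 3)]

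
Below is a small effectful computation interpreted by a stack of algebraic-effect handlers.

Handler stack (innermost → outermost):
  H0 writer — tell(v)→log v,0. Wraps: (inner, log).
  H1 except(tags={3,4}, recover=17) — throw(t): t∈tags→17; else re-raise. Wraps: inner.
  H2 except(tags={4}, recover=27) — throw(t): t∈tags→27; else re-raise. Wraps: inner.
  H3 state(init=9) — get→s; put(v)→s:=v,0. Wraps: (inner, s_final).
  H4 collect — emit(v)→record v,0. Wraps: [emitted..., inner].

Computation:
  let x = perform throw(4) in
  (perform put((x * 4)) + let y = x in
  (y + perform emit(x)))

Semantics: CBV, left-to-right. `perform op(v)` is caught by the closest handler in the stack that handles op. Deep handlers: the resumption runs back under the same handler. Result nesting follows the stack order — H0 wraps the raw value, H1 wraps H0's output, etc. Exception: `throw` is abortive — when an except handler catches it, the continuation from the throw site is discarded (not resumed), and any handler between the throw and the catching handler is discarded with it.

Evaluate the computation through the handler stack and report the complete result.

Answer: [(17, 9)]

Working:
throw(4) @ H1 caught ⇒ 17
H2 returns 17
H3 returns (17, 9)
H4 returns [(17, 9)]
= [(17, 9)]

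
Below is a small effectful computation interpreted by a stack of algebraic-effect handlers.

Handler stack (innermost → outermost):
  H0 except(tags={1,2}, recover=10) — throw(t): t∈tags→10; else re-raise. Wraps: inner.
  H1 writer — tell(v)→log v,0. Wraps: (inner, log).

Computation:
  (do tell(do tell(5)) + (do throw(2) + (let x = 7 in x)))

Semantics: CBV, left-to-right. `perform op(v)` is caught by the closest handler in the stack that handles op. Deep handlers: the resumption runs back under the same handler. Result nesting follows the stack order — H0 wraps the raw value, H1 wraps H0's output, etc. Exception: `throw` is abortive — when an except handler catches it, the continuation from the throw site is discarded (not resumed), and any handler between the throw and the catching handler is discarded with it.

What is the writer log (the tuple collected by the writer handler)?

Step-by-step:
tell(5) @ H1 ⇒ log+=5
tell(0) @ H1 ⇒ log+=0
throw(2) @ H0 caught ⇒ 10
H1 returns (10, (5, 0))
= (10, (5, 0))

Answer: (5, 0)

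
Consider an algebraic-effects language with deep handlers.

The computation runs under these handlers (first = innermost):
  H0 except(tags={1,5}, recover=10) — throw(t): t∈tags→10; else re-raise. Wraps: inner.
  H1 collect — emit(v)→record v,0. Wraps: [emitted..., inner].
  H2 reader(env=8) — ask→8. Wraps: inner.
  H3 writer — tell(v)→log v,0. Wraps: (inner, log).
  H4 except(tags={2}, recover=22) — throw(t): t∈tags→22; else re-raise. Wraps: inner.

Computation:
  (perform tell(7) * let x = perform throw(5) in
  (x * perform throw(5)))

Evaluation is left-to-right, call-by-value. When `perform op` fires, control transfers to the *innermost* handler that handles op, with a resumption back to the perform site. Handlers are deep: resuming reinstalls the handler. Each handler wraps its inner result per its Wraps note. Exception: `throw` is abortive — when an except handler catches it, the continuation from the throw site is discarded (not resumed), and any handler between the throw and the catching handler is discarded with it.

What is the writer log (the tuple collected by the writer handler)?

Answer: (7)

Working:
tell(7) @ H3 ⇒ log+=7
throw(5) @ H0 caught ⇒ 10
H1 returns [10]
H2 returns [10]
H3 returns ([10], (7))
H4 returns ([10], (7))
= ([10], (7))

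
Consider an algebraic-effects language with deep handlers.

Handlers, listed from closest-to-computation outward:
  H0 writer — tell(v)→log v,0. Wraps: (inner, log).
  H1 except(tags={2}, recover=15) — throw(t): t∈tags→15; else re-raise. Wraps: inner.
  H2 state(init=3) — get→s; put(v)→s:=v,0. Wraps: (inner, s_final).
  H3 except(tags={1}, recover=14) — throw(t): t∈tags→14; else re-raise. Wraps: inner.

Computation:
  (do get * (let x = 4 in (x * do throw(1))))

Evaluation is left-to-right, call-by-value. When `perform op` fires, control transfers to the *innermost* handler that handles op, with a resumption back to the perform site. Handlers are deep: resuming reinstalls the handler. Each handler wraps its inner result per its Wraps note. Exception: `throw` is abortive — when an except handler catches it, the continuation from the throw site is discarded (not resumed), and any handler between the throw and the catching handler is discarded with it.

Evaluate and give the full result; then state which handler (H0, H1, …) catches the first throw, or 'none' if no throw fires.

Evaluation trace:
get @ H2 ⇒ 3
throw(1) @ H1 re-raised
throw(1) @ H3 caught ⇒ 14
= 14

Answer: 14 ; first throw caught by: H3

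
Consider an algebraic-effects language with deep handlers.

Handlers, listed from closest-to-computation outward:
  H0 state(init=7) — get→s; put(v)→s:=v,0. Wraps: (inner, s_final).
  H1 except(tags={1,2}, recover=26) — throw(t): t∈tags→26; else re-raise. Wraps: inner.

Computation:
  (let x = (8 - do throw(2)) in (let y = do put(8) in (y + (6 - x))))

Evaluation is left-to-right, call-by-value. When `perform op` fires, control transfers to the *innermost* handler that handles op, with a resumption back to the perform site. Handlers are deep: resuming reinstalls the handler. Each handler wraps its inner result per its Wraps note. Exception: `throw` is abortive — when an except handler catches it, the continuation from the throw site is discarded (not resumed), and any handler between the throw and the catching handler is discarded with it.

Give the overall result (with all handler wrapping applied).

Step-by-step:
throw(2) @ H1 caught ⇒ 26
= 26

Answer: 26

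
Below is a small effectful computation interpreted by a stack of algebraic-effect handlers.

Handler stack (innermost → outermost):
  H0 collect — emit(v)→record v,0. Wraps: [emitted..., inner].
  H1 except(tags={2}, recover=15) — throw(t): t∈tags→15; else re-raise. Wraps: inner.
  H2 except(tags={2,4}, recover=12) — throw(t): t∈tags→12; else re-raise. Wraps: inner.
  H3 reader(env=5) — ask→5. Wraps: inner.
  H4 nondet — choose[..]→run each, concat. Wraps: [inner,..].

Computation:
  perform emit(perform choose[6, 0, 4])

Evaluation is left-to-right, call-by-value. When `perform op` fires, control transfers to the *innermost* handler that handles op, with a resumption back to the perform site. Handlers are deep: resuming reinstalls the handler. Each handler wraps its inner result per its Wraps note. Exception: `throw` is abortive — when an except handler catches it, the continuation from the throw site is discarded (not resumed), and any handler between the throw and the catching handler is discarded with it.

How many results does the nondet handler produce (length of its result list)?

Answer: 3

Evaluation trace:
choose[6, 0, 4] @ H4
  branch[0] choose=6:
    emit(6) @ H0 ⇒ out+=6
    H0 returns [6, 0]
    H1 returns [6, 0]
    H2 returns [6, 0]
    H3 returns [6, 0]
    H4 returns [[6, 0]]
  branch[1] choose=0:
    emit(0) @ H0 ⇒ out+=0
    H0 returns [0, 0]
    H1 returns [0, 0]
    H2 returns [0, 0]
    H3 returns [0, 0]
    H4 returns [[0, 0]]
  branch[2] choose=4:
    emit(4) @ H0 ⇒ out+=4
    H0 returns [4, 0]
    H1 returns [4, 0]
    H2 returns [4, 0]
    H3 returns [4, 0]
    H4 returns [[4, 0]]
= [[6, 0], [0, 0], [4, 0]]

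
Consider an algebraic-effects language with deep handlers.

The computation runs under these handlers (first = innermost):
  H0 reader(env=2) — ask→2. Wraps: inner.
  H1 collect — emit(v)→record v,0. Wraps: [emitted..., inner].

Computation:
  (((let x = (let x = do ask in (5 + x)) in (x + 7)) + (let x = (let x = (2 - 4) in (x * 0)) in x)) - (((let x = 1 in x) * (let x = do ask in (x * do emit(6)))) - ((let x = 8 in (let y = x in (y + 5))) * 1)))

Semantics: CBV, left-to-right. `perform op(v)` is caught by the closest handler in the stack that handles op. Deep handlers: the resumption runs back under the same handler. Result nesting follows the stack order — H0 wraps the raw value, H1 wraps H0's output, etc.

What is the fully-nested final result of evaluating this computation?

Answer: [6, 27]

Working:
ask @ H0 ⇒ 2
ask @ H0 ⇒ 2
emit(6) @ H1 ⇒ out+=6
H0 returns 27
H1 returns [6, 27]
= [6, 27]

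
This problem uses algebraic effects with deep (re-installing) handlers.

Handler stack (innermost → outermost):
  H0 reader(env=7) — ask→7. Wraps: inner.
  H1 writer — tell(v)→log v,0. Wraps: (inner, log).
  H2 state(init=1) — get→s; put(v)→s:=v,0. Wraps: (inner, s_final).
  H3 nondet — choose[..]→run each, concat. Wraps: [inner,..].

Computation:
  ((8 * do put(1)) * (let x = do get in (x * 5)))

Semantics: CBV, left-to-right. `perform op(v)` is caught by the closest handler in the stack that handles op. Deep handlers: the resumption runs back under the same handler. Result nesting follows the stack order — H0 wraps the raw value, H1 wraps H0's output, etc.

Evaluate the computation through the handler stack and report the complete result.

Answer: [((0, ()), 1)]

Evaluation trace:
put(1) @ H2 ⇒ s:=1
get @ H2 ⇒ 1
H0 returns 0
H1 returns (0, ())
H2 returns ((0, ()), 1)
H3 returns [((0, ()), 1)]
= [((0, ()), 1)]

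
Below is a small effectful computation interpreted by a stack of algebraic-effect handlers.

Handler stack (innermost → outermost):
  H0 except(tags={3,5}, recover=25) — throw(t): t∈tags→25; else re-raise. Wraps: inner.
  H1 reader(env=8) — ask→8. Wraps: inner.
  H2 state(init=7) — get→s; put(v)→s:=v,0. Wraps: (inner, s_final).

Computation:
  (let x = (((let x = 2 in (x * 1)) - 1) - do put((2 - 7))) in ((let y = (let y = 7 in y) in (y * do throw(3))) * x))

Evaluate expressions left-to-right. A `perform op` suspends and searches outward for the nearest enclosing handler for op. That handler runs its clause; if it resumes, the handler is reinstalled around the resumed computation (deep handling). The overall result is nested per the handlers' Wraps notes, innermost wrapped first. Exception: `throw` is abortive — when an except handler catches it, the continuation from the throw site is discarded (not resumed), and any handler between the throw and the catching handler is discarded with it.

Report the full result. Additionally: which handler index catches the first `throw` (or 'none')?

Evaluation trace:
put(-5) @ H2 ⇒ s:=-5
throw(3) @ H0 caught ⇒ 25
H1 returns 25
H2 returns (25, -5)
= (25, -5)

Answer: (25, -5) ; first throw caught by: H0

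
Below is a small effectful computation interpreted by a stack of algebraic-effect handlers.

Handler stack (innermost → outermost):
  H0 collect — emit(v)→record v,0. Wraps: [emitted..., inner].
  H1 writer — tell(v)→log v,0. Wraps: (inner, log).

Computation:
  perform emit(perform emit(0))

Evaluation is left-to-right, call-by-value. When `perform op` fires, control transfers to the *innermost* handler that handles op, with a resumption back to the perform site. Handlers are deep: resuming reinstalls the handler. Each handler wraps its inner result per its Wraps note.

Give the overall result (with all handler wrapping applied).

Working:
emit(0) @ H0 ⇒ out+=0
emit(0) @ H0 ⇒ out+=0
H0 returns [0, 0, 0]
H1 returns ([0, 0, 0], ())
= ([0, 0, 0], ())

Answer: ([0, 0, 0], ())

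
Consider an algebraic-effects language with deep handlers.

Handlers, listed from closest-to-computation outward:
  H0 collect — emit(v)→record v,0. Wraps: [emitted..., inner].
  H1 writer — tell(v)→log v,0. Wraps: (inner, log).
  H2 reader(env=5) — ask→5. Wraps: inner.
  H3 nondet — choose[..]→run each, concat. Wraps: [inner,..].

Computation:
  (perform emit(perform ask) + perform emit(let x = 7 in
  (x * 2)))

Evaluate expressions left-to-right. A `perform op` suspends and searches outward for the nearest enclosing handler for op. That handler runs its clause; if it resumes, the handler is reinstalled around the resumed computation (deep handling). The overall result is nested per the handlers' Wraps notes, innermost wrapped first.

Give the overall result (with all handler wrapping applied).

Answer: [([5, 14, 0], ())]

Evaluation trace:
ask @ H2 ⇒ 5
emit(5) @ H0 ⇒ out+=5
emit(14) @ H0 ⇒ out+=14
H0 returns [5, 14, 0]
H1 returns ([5, 14, 0], ())
H2 returns ([5, 14, 0], ())
H3 returns [([5, 14, 0], ())]
= [([5, 14, 0], ())]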